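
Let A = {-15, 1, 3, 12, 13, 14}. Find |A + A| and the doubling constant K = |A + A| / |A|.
K = |A + A| / |A| = 19/6

Enumerate A + A = {a + b : a, b ∈ A}. With |A| = 6, there are |A|^2 = 36 ordered sum pairs; collecting distinct values, A + A = {-30, -14, -12, -3, -2, -1, 2, 4, 6, 13, 14, 15, 16, 17, 24, 25, 26, 27, 28}, so |A + A| = 19. Thus K = 19/6. For comparison, the minimum possible |A + A| over all 6-element sets is 2·6 − 1 = 11 (so min K = 11/6), attained only by arithmetic progressions.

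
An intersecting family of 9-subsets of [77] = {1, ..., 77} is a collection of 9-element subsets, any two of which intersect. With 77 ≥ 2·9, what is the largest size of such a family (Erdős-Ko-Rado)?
max |F| = C(76, 8) = 18855883575

Erdős-Ko-Rado (1961): when n ≥ 2k, max |F| = C(n−1, k−1). The bound is attained by the star {A : i ∈ A} for any fixed i ∈ [n]. Here C(77−1, 9−1) = C(76, 8) = 18855883575.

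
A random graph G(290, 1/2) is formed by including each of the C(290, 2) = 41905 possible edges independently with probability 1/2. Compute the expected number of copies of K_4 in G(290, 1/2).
E[# K_4] = C(290, 4) · (1/2)^C(4, 2) = 288641640 / 2^6 = 36080205/8 = 4510025.625

For each 4-subset S of vertices (there are C(290, 4) = 288641640 such S), let X_S = 1 if S induces a K_4 (all C(4, 2) = 6 edges present). Then P(X_S = 1) = (1/2)^6 = 1/64. By linearity of expectation, E[# K_4] = C(290, 4) · (1/2)^6 = 288641640 / 64 = 36080205/8 = 4510025.625.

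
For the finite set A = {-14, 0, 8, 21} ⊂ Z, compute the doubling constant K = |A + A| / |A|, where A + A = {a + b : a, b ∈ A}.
K = |A + A| / |A| = 10/4 = 5/2

Enumerate A + A = {a + b : a, b ∈ A}. With |A| = 4, there are |A|^2 = 16 ordered sum pairs; collecting distinct values, A + A = {-28, -14, -6, 0, 7, 8, 16, 21, 29, 42}, so |A + A| = 10. Thus K = 10/4 = 5/2. For comparison, the minimum possible |A + A| over all 4-element sets is 2·4 − 1 = 7 (so min K = 7/4), attained only by arithmetic progressions.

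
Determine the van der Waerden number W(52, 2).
W(52, 2) = 52 + 1 = 53

A 2-term AP is any pair of integers, so a monochromatic 2-AP exists iff some colour is used at least twice. With 52 colours, the colouring i ↦ i on {1, ..., 52} uses each colour once, avoiding any monochromatic pair, so W(52, 2) > 52. For {1, ..., 53}, pigeonhole forces two integers of the same colour, which form a monochromatic 2-AP. Hence W(52, 2) = 53.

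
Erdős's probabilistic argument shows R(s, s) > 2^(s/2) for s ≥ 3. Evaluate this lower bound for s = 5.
2^(5/2) = 5.6569; so R(5, 5) > 5.6569

Colour each edge of K_n uniformly at random with red/blue. The expected number of monochromatic K_5 is C(n, 5) · 2 · 2^(−C(5,2)). If C(n, 5) · 2^(1 − C(5,2)) < 1, then with positive probability no monochromatic K_5 exists, so R(5, 5) > n. The standard estimate C(n, 5) ≤ n^5/5! shows this inequality holds whenever n ≤ 2^(5/2) (since 5! · 2^(C(5,2) − 1) > 2^(5^2/2) ≥ n^5). Hence R(5, 5) > 2^(5/2) = 5.6569.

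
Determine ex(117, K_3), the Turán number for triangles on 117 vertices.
ex(117, K_3) = ⌊117^2/4⌋ = 3422

Mantel (1907): a triangle-free graph on n vertices has at most ⌊n^2/4⌋ edges, with equality for the complete bipartite graph K_{⌊n/2⌋, ⌈n/2⌉}. For n = 117: ⌊117^2/4⌋ = ⌊13689/4⌋ = 3422. The extremal graph is K_{58, 59}, which has 58·59 = 3422 edges.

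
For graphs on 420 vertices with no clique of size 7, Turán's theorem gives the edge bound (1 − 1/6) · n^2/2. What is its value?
Turán density bound = (5/6) · 420^2/2 = 73500

Turán's theorem: ex(n, K_{r+1}) is achieved by the complete r-partite Turán graph T(n, r) with parts as balanced as possible, and is at most (1 − 1/r) · n^2/2. For r = 6, n = 420: the density bound is (5/6) · 176400/2 = 73500. Since 6 ∣ 420, the Turán graph T(420, 6) has parts of equal size 70, and its edge count e(T(420, 6)) = 73500 attains the density bound exactly.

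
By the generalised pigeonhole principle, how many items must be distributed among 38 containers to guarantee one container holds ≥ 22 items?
n = (22 − 1)·38 + 1 = 799

By the generalised pigeonhole principle, to guarantee some box contains ≥ r objects we need more than (r − 1) · k objects total. Threshold: n = (r − 1) · k + 1. With r = 22 and k = 38: n = 21 · 38 + 1 = 798 + 1 = 799. For n = 798 = 21 · 38, we can put exactly 21 objects in every box, avoiding 22 in any single one — so 799 is tight.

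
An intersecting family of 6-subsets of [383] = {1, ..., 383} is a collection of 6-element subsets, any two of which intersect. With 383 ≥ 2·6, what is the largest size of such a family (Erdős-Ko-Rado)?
max |F| = C(382, 5) = 66027020346

Erdős-Ko-Rado (1961): when n ≥ 2k, max |F| = C(n−1, k−1). The bound is attained by the star {A : i ∈ A} for any fixed i ∈ [n]. Here C(383−1, 6−1) = C(382, 5) = 66027020346.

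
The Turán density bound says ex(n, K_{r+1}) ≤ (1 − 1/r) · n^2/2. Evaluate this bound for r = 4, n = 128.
Turán density bound = (3/4) · 128^2/2 = 6144

Turán's theorem: ex(n, K_{r+1}) is achieved by the complete r-partite Turán graph T(n, r) with parts as balanced as possible, and is at most (1 − 1/r) · n^2/2. For r = 4, n = 128: the density bound is (3/4) · 16384/2 = 6144. Since 4 ∣ 128, the Turán graph T(128, 4) has parts of equal size 32, and its edge count e(T(128, 4)) = 6144 attains the density bound exactly.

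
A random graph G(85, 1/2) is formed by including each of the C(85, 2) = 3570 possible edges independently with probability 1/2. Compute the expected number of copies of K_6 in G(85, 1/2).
E[# K_6] = C(85, 6) · (1/2)^C(6, 2) = 437353560 / 2^15 = 54669195/4096 ≈ 13346.971436

For each 6-subset S of vertices (there are C(85, 6) = 437353560 such S), let X_S = 1 if S induces a K_6 (all C(6, 2) = 15 edges present). Then P(X_S = 1) = (1/2)^15 = 1/32768. By linearity of expectation, E[# K_6] = C(85, 6) · (1/2)^15 = 437353560 / 32768 = 54669195/4096 ≈ 13346.971436.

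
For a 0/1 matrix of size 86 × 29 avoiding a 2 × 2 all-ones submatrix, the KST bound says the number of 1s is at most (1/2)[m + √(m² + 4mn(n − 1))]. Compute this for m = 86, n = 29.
z(86, 29; 2, 2) ≤ (1/2)[86 + √(86² + 4·86·29·28)] = (1/2)[86 + √286724] = 310.7331

Kővári–Sós–Turán: let r_1, ..., r_86 be the row sums and z = Σ r_i the total number of 1s. Each pair of columns can share at most one row with both entries 1 (else a 2×2 all-ones block appears), so Σ_i C(r_i, 2) ≤ C(29, 2) = 406. By convexity Σ_i C(r_i, 2) ≥ 86·C(z/86, 2) = z(z − 86)/(2·86), giving z² − 86z − 86·29·28 ≤ 0 and hence z ≤ (1/2)[86 + √(7396 + 4·69832)] = (1/2)[86 + √286724] ≈ (1/2)(86 + 535.4662) = 310.7331.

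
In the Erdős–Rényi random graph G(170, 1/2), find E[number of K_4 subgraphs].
E[# K_4] = C(170, 4) · (1/2)^C(4, 2) = 33585370 / 2^6 = 16792685/32 = 524771.40625

For each 4-subset S of vertices (there are C(170, 4) = 33585370 such S), let X_S = 1 if S induces a K_4 (all C(4, 2) = 6 edges present). Then P(X_S = 1) = (1/2)^6 = 1/64. By linearity of expectation, E[# K_4] = C(170, 4) · (1/2)^6 = 33585370 / 64 = 16792685/32 = 524771.40625.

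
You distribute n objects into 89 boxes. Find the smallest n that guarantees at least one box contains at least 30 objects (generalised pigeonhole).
n = (30 − 1)·89 + 1 = 2582

By the generalised pigeonhole principle, to guarantee some box contains ≥ r objects we need more than (r − 1) · k objects total. Threshold: n = (r − 1) · k + 1. With r = 30 and k = 89: n = 29 · 89 + 1 = 2581 + 1 = 2582. For n = 2581 = 29 · 89, we can put exactly 29 objects in every box, avoiding 30 in any single one — so 2582 is tight.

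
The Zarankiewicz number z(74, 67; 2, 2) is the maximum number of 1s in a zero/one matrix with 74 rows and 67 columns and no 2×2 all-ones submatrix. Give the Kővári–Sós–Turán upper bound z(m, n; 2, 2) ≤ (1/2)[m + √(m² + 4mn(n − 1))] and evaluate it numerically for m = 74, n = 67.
z(74, 67; 2, 2) ≤ (1/2)[74 + √(74² + 4·74·67·66)] = (1/2)[74 + √1314388] = 610.2338

Kővári–Sós–Turán: let r_1, ..., r_74 be the row sums and z = Σ r_i the total number of 1s. Each pair of columns can share at most one row with both entries 1 (else a 2×2 all-ones block appears), so Σ_i C(r_i, 2) ≤ C(67, 2) = 2211. By convexity Σ_i C(r_i, 2) ≥ 74·C(z/74, 2) = z(z − 74)/(2·74), giving z² − 74z − 74·67·66 ≤ 0 and hence z ≤ (1/2)[74 + √(5476 + 4·327228)] = (1/2)[74 + √1314388] ≈ (1/2)(74 + 1146.4676) = 610.2338.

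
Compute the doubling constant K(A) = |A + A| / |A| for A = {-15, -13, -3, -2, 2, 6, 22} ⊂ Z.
K = |A + A| / |A| = 27/7

Enumerate A + A = {a + b : a, b ∈ A}. With |A| = 7, there are |A|^2 = 49 ordered sum pairs; collecting distinct values, A + A = {-30, -28, -26, -18, -17, -16, -15, -13, -11, -9, -7, -6, -5, -4, -1, 0, 3, 4, 7, 8, 9, 12, 19, 20, 24, 28, 44}, so |A + A| = 27. Thus K = 27/7. For comparison, the minimum possible |A + A| over all 7-element sets is 2·7 − 1 = 13 (so min K = 13/7), attained only by arithmetic progressions.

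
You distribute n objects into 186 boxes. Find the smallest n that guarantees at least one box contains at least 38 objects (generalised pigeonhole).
n = (38 − 1)·186 + 1 = 6883

By the generalised pigeonhole principle, to guarantee some box contains ≥ r objects we need more than (r − 1) · k objects total. Threshold: n = (r − 1) · k + 1. With r = 38 and k = 186: n = 37 · 186 + 1 = 6882 + 1 = 6883. For n = 6882 = 37 · 186, we can put exactly 37 objects in every box, avoiding 38 in any single one — so 6883 is tight.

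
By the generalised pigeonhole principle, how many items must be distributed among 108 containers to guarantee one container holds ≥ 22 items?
n = (22 − 1)·108 + 1 = 2269

By the generalised pigeonhole principle, to guarantee some box contains ≥ r objects we need more than (r − 1) · k objects total. Threshold: n = (r − 1) · k + 1. With r = 22 and k = 108: n = 21 · 108 + 1 = 2268 + 1 = 2269. For n = 2268 = 21 · 108, we can put exactly 21 objects in every box, avoiding 22 in any single one — so 2269 is tight.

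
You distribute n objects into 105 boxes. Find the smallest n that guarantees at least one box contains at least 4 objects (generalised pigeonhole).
n = (4 − 1)·105 + 1 = 316

By the generalised pigeonhole principle, to guarantee some box contains ≥ r objects we need more than (r − 1) · k objects total. Threshold: n = (r − 1) · k + 1. With r = 4 and k = 105: n = 3 · 105 + 1 = 315 + 1 = 316. For n = 315 = 3 · 105, we can put exactly 3 objects in every box, avoiding 4 in any single one — so 316 is tight.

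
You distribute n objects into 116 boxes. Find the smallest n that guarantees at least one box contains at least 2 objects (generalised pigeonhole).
n = (2 − 1)·116 + 1 = 117

By the generalised pigeonhole principle, to guarantee some box contains ≥ r objects we need more than (r − 1) · k objects total. Threshold: n = (r − 1) · k + 1. With r = 2 and k = 116: n = 1 · 116 + 1 = 116 + 1 = 117. For n = 116 = 1 · 116, we can put exactly 1 objects in every box, avoiding 2 in any single one — so 117 is tight.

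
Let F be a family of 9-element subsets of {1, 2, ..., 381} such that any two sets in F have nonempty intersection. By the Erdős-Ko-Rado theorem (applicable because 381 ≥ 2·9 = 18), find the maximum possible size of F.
max |F| = C(380, 8) = 10012325956615125

The Erdős-Ko-Rado theorem states: for n ≥ 2k, an intersecting family of k-subsets of an n-element set has size at most C(n − 1, k − 1), with equality for 'star' families {A ⊆ [n] : |A| = k, i ∈ A} (fix an element i). For n = 381, k = 9: C(380, 8) = 10012325956615125.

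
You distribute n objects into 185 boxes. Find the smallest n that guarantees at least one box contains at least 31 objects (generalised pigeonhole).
n = (31 − 1)·185 + 1 = 5551

By the generalised pigeonhole principle, to guarantee some box contains ≥ r objects we need more than (r − 1) · k objects total. Threshold: n = (r − 1) · k + 1. With r = 31 and k = 185: n = 30 · 185 + 1 = 5550 + 1 = 5551. For n = 5550 = 30 · 185, we can put exactly 30 objects in every box, avoiding 31 in any single one — so 5551 is tight.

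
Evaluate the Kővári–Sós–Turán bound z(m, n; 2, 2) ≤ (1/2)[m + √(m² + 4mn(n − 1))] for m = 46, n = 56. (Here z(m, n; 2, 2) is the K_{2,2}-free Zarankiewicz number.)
z(46, 56; 2, 2) ≤ (1/2)[46 + √(46² + 4·46·56·55)] = (1/2)[46 + √568836] = 400.1061

Kővári–Sós–Turán: let r_1, ..., r_46 be the row sums and z = Σ r_i the total number of 1s. Each pair of columns can share at most one row with both entries 1 (else a 2×2 all-ones block appears), so Σ_i C(r_i, 2) ≤ C(56, 2) = 1540. By convexity Σ_i C(r_i, 2) ≥ 46·C(z/46, 2) = z(z − 46)/(2·46), giving z² − 46z − 46·56·55 ≤ 0 and hence z ≤ (1/2)[46 + √(2116 + 4·141680)] = (1/2)[46 + √568836] ≈ (1/2)(46 + 754.2122) = 400.1061.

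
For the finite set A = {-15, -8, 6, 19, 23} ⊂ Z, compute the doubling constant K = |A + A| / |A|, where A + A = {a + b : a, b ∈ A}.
K = |A + A| / |A| = 15/5 = 3

Enumerate A + A = {a + b : a, b ∈ A}. With |A| = 5, there are |A|^2 = 25 ordered sum pairs; collecting distinct values, A + A = {-30, -23, -16, -9, -2, 4, 8, 11, 12, 15, 25, 29, 38, 42, 46}, so |A + A| = 15. Thus K = 15/5 = 3. For comparison, the minimum possible |A + A| over all 5-element sets is 2·5 − 1 = 9 (so min K = 9/5), attained only by arithmetic progressions.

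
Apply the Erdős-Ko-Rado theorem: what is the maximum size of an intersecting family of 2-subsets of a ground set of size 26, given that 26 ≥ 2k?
max |F| = C(25, 1) = 25

The Erdős-Ko-Rado theorem states: for n ≥ 2k, an intersecting family of k-subsets of an n-element set has size at most C(n − 1, k − 1), with equality for 'star' families {A ⊆ [n] : |A| = k, i ∈ A} (fix an element i). For n = 26, k = 2: C(25, 1) = 25.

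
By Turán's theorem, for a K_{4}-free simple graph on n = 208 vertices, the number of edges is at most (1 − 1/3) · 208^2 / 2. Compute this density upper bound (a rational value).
Turán density bound = (2/3) · 208^2/2 = 43264/3 ≈ 14421.3333

Turán's theorem: ex(n, K_{r+1}) is achieved by the complete r-partite Turán graph T(n, r) with parts as balanced as possible, and is at most (1 − 1/r) · n^2/2. For r = 3, n = 208: the density bound is (2/3) · 43264/2 = 43264/3 ≈ 14421.3333. The integer-valued extremum is e(T(208, 3)) = 14421, which is strictly less than the density bound 43264/3 since 3 ∤ 208 (the parts of T(208, 3) cannot all be equal).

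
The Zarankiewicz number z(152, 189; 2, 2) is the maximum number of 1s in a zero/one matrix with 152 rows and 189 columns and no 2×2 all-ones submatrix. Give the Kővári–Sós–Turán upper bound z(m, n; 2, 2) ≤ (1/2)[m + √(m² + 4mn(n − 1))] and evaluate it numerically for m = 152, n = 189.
z(152, 189; 2, 2) ≤ (1/2)[152 + √(152² + 4·152·189·188)] = (1/2)[152 + √21626560] = 2401.2183

Kővári–Sós–Turán: let r_1, ..., r_152 be the row sums and z = Σ r_i the total number of 1s. Each pair of columns can share at most one row with both entries 1 (else a 2×2 all-ones block appears), so Σ_i C(r_i, 2) ≤ C(189, 2) = 17766. By convexity Σ_i C(r_i, 2) ≥ 152·C(z/152, 2) = z(z − 152)/(2·152), giving z² − 152z − 152·189·188 ≤ 0 and hence z ≤ (1/2)[152 + √(23104 + 4·5400864)] = (1/2)[152 + √21626560] ≈ (1/2)(152 + 4650.4365) = 2401.2183.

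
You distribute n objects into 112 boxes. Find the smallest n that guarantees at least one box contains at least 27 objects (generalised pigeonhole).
n = (27 − 1)·112 + 1 = 2913

By the generalised pigeonhole principle, to guarantee some box contains ≥ r objects we need more than (r − 1) · k objects total. Threshold: n = (r − 1) · k + 1. With r = 27 and k = 112: n = 26 · 112 + 1 = 2912 + 1 = 2913. For n = 2912 = 26 · 112, we can put exactly 26 objects in every box, avoiding 27 in any single one — so 2913 is tight.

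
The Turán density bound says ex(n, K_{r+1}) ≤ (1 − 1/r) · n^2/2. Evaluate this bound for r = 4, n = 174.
Turán density bound = (3/4) · 174^2/2 = 22707/2 ≈ 11353.5

Turán's theorem: ex(n, K_{r+1}) is achieved by the complete r-partite Turán graph T(n, r) with parts as balanced as possible, and is at most (1 − 1/r) · n^2/2. For r = 4, n = 174: the density bound is (3/4) · 30276/2 = 22707/2 ≈ 11353.5. The integer-valued extremum is e(T(174, 4)) = 11353, which is strictly less than the density bound 22707/2 since 4 ∤ 174 (the parts of T(174, 4) cannot all be equal).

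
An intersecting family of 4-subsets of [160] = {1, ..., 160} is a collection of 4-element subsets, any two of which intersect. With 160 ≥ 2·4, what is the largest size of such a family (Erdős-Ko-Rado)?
max |F| = C(159, 3) = 657359

Erdős-Ko-Rado (1961): when n ≥ 2k, max |F| = C(n−1, k−1). The bound is attained by the star {A : i ∈ A} for any fixed i ∈ [n]. Here C(160−1, 4−1) = C(159, 3) = 657359.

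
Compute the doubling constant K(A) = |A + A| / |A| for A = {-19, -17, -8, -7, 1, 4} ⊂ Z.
K = |A + A| / |A| = 19/6

Enumerate A + A = {a + b : a, b ∈ A}. With |A| = 6, there are |A|^2 = 36 ordered sum pairs; collecting distinct values, A + A = {-38, -36, -34, -27, -26, -25, -24, -18, -16, -15, -14, -13, -7, -6, -4, -3, 2, 5, 8}, so |A + A| = 19. Thus K = 19/6. For comparison, the minimum possible |A + A| over all 6-element sets is 2·6 − 1 = 11 (so min K = 11/6), attained only by arithmetic progressions.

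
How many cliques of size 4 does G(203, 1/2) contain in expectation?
E[# K_4] = C(203, 4) · (1/2)^C(4, 2) = 68685050 / 2^6 = 34342525/32 = 1073203.90625

For each 4-subset S of vertices (there are C(203, 4) = 68685050 such S), let X_S = 1 if S induces a K_4 (all C(4, 2) = 6 edges present). Then P(X_S = 1) = (1/2)^6 = 1/64. By linearity of expectation, E[# K_4] = C(203, 4) · (1/2)^6 = 68685050 / 64 = 34342525/32 = 1073203.90625.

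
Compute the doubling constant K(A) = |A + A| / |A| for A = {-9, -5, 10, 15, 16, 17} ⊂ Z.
K = |A + A| / |A| = 20/6 = 10/3

Enumerate A + A = {a + b : a, b ∈ A}. With |A| = 6, there are |A|^2 = 36 ordered sum pairs; collecting distinct values, A + A = {-18, -14, -10, 1, 5, 6, 7, 8, 10, 11, 12, 20, 25, 26, 27, 30, 31, 32, 33, 34}, so |A + A| = 20. Thus K = 20/6 = 10/3. For comparison, the minimum possible |A + A| over all 6-element sets is 2·6 − 1 = 11 (so min K = 11/6), attained only by arithmetic progressions.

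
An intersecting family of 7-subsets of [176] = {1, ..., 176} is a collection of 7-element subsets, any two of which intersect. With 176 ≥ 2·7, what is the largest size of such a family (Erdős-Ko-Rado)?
max |F| = C(175, 6) = 36582584325

The Erdős-Ko-Rado theorem states: for n ≥ 2k, an intersecting family of k-subsets of an n-element set has size at most C(n − 1, k − 1), with equality for 'star' families {A ⊆ [n] : |A| = k, i ∈ A} (fix an element i). For n = 176, k = 7: C(175, 6) = 36582584325.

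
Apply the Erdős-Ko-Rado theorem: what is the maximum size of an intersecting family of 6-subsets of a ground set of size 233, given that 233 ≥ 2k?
max |F| = C(232, 5) = 5363112216

Erdős-Ko-Rado (1961): when n ≥ 2k, max |F| = C(n−1, k−1). The bound is attained by the star {A : i ∈ A} for any fixed i ∈ [n]. Here C(233−1, 6−1) = C(232, 5) = 5363112216.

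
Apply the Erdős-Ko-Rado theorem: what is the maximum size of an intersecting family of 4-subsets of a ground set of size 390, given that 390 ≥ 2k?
max |F| = C(389, 3) = 9735114

The Erdős-Ko-Rado theorem states: for n ≥ 2k, an intersecting family of k-subsets of an n-element set has size at most C(n − 1, k − 1), with equality for 'star' families {A ⊆ [n] : |A| = k, i ∈ A} (fix an element i). For n = 390, k = 4: C(389, 3) = 9735114.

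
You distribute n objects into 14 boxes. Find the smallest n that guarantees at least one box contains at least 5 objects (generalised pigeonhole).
n = (5 − 1)·14 + 1 = 57

By the generalised pigeonhole principle, to guarantee some box contains ≥ r objects we need more than (r − 1) · k objects total. Threshold: n = (r − 1) · k + 1. With r = 5 and k = 14: n = 4 · 14 + 1 = 56 + 1 = 57. For n = 56 = 4 · 14, we can put exactly 4 objects in every box, avoiding 5 in any single one — so 57 is tight.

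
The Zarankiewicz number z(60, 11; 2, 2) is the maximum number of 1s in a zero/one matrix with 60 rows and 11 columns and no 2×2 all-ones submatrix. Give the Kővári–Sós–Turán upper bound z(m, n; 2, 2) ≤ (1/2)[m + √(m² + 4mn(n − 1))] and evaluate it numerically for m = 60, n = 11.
z(60, 11; 2, 2) ≤ (1/2)[60 + √(60² + 4·60·11·10)] = (1/2)[60 + √30000] = 116.6025

Kővári–Sós–Turán: let r_1, ..., r_60 be the row sums and z = Σ r_i the total number of 1s. Each pair of columns can share at most one row with both entries 1 (else a 2×2 all-ones block appears), so Σ_i C(r_i, 2) ≤ C(11, 2) = 55. By convexity Σ_i C(r_i, 2) ≥ 60·C(z/60, 2) = z(z − 60)/(2·60), giving z² − 60z − 60·11·10 ≤ 0 and hence z ≤ (1/2)[60 + √(3600 + 4·6600)] = (1/2)[60 + √30000] ≈ (1/2)(60 + 173.2051) = 116.6025.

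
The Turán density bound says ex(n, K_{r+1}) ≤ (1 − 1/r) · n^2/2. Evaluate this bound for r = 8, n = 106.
Turán density bound = (7/8) · 106^2/2 = 19663/4 ≈ 4915.75

Turán's theorem: ex(n, K_{r+1}) is achieved by the complete r-partite Turán graph T(n, r) with parts as balanced as possible, and is at most (1 − 1/r) · n^2/2. For r = 8, n = 106: the density bound is (7/8) · 11236/2 = 19663/4 ≈ 4915.75. The integer-valued extremum is e(T(106, 8)) = 4915, which is strictly less than the density bound 19663/4 since 8 ∤ 106 (the parts of T(106, 8) cannot all be equal).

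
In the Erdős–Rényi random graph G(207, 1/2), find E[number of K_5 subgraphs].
E[# K_5] = C(207, 5) · (1/2)^C(5, 2) = 3016729611 / 2^10 ≈ 2946025.010742

For each 5-subset S of vertices (there are C(207, 5) = 3016729611 such S), let X_S = 1 if S induces a K_5 (all C(5, 2) = 10 edges present). Then P(X_S = 1) = (1/2)^10 = 1/1024. By linearity of expectation, E[# K_5] = C(207, 5) · (1/2)^10 = 3016729611 / 1024 ≈ 2946025.010742.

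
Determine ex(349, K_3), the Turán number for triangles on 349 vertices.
ex(349, K_3) = ⌊349^2/4⌋ = 30450

Mantel (1907): a triangle-free graph on n vertices has at most ⌊n^2/4⌋ edges, with equality for the complete bipartite graph K_{⌊n/2⌋, ⌈n/2⌉}. For n = 349: ⌊349^2/4⌋ = ⌊121801/4⌋ = 30450. The extremal graph is K_{174, 175}, which has 174·175 = 30450 edges.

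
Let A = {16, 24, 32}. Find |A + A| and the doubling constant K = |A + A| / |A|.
K = |A + A| / |A| = 5/3

Enumerate A + A = {a + b : a, b ∈ A}. With |A| = 3, there are |A|^2 = 9 ordered sum pairs; collecting distinct values, A + A = {32, 40, 48, 56, 64}, so |A + A| = 5. Thus K = 5/3. Here |A + A| = 2|A| − 1 = 5, the minimum possible — so K = 5/3 is minimal, which holds iff A is an arithmetic progression.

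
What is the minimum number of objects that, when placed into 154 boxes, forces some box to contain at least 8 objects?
n = (8 − 1)·154 + 1 = 1079

By the generalised pigeonhole principle, to guarantee some box contains ≥ r objects we need more than (r − 1) · k objects total. Threshold: n = (r − 1) · k + 1. With r = 8 and k = 154: n = 7 · 154 + 1 = 1078 + 1 = 1079. For n = 1078 = 7 · 154, we can put exactly 7 objects in every box, avoiding 8 in any single one — so 1079 is tight.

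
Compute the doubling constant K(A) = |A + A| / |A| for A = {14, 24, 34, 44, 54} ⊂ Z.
K = |A + A| / |A| = 9/5

Enumerate A + A = {a + b : a, b ∈ A}. With |A| = 5, there are |A|^2 = 25 ordered sum pairs; collecting distinct values, A + A = {28, 38, 48, 58, 68, 78, 88, 98, 108}, so |A + A| = 9. Thus K = 9/5. Here |A + A| = 2|A| − 1 = 9, the minimum possible — so K = 9/5 is minimal, which holds iff A is an arithmetic progression.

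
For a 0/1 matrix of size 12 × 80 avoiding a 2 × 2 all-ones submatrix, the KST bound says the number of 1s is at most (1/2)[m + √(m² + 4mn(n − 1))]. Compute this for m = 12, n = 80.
z(12, 80; 2, 2) ≤ (1/2)[12 + √(12² + 4·12·80·79)] = (1/2)[12 + √303504] = 281.456

Kővári–Sós–Turán: let r_1, ..., r_12 be the row sums and z = Σ r_i the total number of 1s. Each pair of columns can share at most one row with both entries 1 (else a 2×2 all-ones block appears), so Σ_i C(r_i, 2) ≤ C(80, 2) = 3160. By convexity Σ_i C(r_i, 2) ≥ 12·C(z/12, 2) = z(z − 12)/(2·12), giving z² − 12z − 12·80·79 ≤ 0 and hence z ≤ (1/2)[12 + √(144 + 4·75840)] = (1/2)[12 + √303504] ≈ (1/2)(12 + 550.912) = 281.456.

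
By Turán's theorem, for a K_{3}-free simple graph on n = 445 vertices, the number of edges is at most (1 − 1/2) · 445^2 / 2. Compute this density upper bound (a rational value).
Turán density bound = (1/2) · 445^2/2 = 198025/4 ≈ 49506.25

Turán's theorem: ex(n, K_{r+1}) is achieved by the complete r-partite Turán graph T(n, r) with parts as balanced as possible, and is at most (1 − 1/r) · n^2/2. For r = 2, n = 445: the density bound is (1/2) · 198025/2 = 198025/4 ≈ 49506.25. The integer-valued extremum is e(T(445, 2)) = 49506, which is strictly less than the density bound 198025/4 since 2 ∤ 445 (the parts of T(445, 2) cannot all be equal).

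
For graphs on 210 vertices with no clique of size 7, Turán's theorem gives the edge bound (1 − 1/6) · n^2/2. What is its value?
Turán density bound = (5/6) · 210^2/2 = 18375

Turán's theorem: ex(n, K_{r+1}) is achieved by the complete r-partite Turán graph T(n, r) with parts as balanced as possible, and is at most (1 − 1/r) · n^2/2. For r = 6, n = 210: the density bound is (5/6) · 44100/2 = 18375. Since 6 ∣ 210, the Turán graph T(210, 6) has parts of equal size 35, and its edge count e(T(210, 6)) = 18375 attains the density bound exactly.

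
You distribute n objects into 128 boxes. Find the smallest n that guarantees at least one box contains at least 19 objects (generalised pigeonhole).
n = (19 − 1)·128 + 1 = 2305

By the generalised pigeonhole principle, to guarantee some box contains ≥ r objects we need more than (r − 1) · k objects total. Threshold: n = (r − 1) · k + 1. With r = 19 and k = 128: n = 18 · 128 + 1 = 2304 + 1 = 2305. For n = 2304 = 18 · 128, we can put exactly 18 objects in every box, avoiding 19 in any single one — so 2305 is tight.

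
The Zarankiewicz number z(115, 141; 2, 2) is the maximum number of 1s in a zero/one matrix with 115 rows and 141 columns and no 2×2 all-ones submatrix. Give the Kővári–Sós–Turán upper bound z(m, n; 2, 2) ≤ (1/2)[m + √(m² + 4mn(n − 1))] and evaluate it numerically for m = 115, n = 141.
z(115, 141; 2, 2) ≤ (1/2)[115 + √(115² + 4·115·141·140)] = (1/2)[115 + √9093625] = 1565.2819

Kővári–Sós–Turán: let r_1, ..., r_115 be the row sums and z = Σ r_i the total number of 1s. Each pair of columns can share at most one row with both entries 1 (else a 2×2 all-ones block appears), so Σ_i C(r_i, 2) ≤ C(141, 2) = 9870. By convexity Σ_i C(r_i, 2) ≥ 115·C(z/115, 2) = z(z − 115)/(2·115), giving z² − 115z − 115·141·140 ≤ 0 and hence z ≤ (1/2)[115 + √(13225 + 4·2270100)] = (1/2)[115 + √9093625] ≈ (1/2)(115 + 3015.5638) = 1565.2819.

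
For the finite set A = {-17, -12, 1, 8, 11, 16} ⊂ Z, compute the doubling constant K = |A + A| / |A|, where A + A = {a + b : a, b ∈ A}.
K = |A + A| / |A| = 20/6 = 10/3

Enumerate A + A = {a + b : a, b ∈ A}. With |A| = 6, there are |A|^2 = 36 ordered sum pairs; collecting distinct values, A + A = {-34, -29, -24, -16, -11, -9, -6, -4, -1, 2, 4, 9, 12, 16, 17, 19, 22, 24, 27, 32}, so |A + A| = 20. Thus K = 20/6 = 10/3. For comparison, the minimum possible |A + A| over all 6-element sets is 2·6 − 1 = 11 (so min K = 11/6), attained only by arithmetic progressions.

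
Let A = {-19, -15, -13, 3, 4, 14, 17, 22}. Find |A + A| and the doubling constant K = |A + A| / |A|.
K = |A + A| / |A| = 35/8

Enumerate A + A = {a + b : a, b ∈ A}. With |A| = 8, there are |A|^2 = 64 ordered sum pairs; collecting distinct values, A + A = {-38, -34, -32, -30, -28, -26, -16, -15, -12, -11, -10, -9, -5, -2, -1, 1, 2, 3, 4, 6, 7, 8, 9, 17, 18, 20, 21, 25, 26, 28, 31, 34, 36, 39, 44}, so |A + A| = 35. Thus K = 35/8. For comparison, the minimum possible |A + A| over all 8-element sets is 2·8 − 1 = 15 (so min K = 15/8), attained only by arithmetic progressions.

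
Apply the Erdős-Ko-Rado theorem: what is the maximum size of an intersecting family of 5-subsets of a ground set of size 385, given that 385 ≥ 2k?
max |F| = C(384, 4) = 891881376

Erdős-Ko-Rado (1961): when n ≥ 2k, max |F| = C(n−1, k−1). The bound is attained by the star {A : i ∈ A} for any fixed i ∈ [n]. Here C(385−1, 5−1) = C(384, 4) = 891881376.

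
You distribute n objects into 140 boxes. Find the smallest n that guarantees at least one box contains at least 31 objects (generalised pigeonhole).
n = (31 − 1)·140 + 1 = 4201

By the generalised pigeonhole principle, to guarantee some box contains ≥ r objects we need more than (r − 1) · k objects total. Threshold: n = (r − 1) · k + 1. With r = 31 and k = 140: n = 30 · 140 + 1 = 4200 + 1 = 4201. For n = 4200 = 30 · 140, we can put exactly 30 objects in every box, avoiding 31 in any single one — so 4201 is tight.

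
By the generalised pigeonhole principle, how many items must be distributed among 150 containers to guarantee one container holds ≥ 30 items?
n = (30 − 1)·150 + 1 = 4351

By the generalised pigeonhole principle, to guarantee some box contains ≥ r objects we need more than (r − 1) · k objects total. Threshold: n = (r − 1) · k + 1. With r = 30 and k = 150: n = 29 · 150 + 1 = 4350 + 1 = 4351. For n = 4350 = 29 · 150, we can put exactly 29 objects in every box, avoiding 30 in any single one — so 4351 is tight.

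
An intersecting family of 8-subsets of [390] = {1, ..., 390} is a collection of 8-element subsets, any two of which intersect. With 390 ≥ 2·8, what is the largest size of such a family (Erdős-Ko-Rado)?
max |F| = C(389, 7) = 253302681901632

The Erdős-Ko-Rado theorem states: for n ≥ 2k, an intersecting family of k-subsets of an n-element set has size at most C(n − 1, k − 1), with equality for 'star' families {A ⊆ [n] : |A| = k, i ∈ A} (fix an element i). For n = 390, k = 8: C(389, 7) = 253302681901632.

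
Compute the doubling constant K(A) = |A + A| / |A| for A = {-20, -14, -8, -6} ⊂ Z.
K = |A + A| / |A| = 9/4

Enumerate A + A = {a + b : a, b ∈ A}. With |A| = 4, there are |A|^2 = 16 ordered sum pairs; collecting distinct values, A + A = {-40, -34, -28, -26, -22, -20, -16, -14, -12}, so |A + A| = 9. Thus K = 9/4. For comparison, the minimum possible |A + A| over all 4-element sets is 2·4 − 1 = 7 (so min K = 7/4), attained only by arithmetic progressions.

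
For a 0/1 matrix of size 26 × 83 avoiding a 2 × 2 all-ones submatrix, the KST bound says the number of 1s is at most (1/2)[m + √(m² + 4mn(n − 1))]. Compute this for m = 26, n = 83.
z(26, 83; 2, 2) ≤ (1/2)[26 + √(26² + 4·26·83·82)] = (1/2)[26 + √708500] = 433.8622

Kővári–Sós–Turán: let r_1, ..., r_26 be the row sums and z = Σ r_i the total number of 1s. Each pair of columns can share at most one row with both entries 1 (else a 2×2 all-ones block appears), so Σ_i C(r_i, 2) ≤ C(83, 2) = 3403. By convexity Σ_i C(r_i, 2) ≥ 26·C(z/26, 2) = z(z − 26)/(2·26), giving z² − 26z − 26·83·82 ≤ 0 and hence z ≤ (1/2)[26 + √(676 + 4·176956)] = (1/2)[26 + √708500] ≈ (1/2)(26 + 841.7244) = 433.8622.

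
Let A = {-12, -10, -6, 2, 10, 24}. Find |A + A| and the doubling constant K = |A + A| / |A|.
K = |A + A| / |A| = 19/6

Enumerate A + A = {a + b : a, b ∈ A}. With |A| = 6, there are |A|^2 = 36 ordered sum pairs; collecting distinct values, A + A = {-24, -22, -20, -18, -16, -12, -10, -8, -4, -2, 0, 4, 12, 14, 18, 20, 26, 34, 48}, so |A + A| = 19. Thus K = 19/6. For comparison, the minimum possible |A + A| over all 6-element sets is 2·6 − 1 = 11 (so min K = 11/6), attained only by arithmetic progressions.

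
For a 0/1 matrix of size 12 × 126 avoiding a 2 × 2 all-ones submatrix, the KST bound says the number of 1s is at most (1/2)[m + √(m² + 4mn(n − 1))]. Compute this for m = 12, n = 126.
z(12, 126; 2, 2) ≤ (1/2)[12 + √(12² + 4·12·126·125)] = (1/2)[12 + √756144] = 440.7827

Kővári–Sós–Turán: let r_1, ..., r_12 be the row sums and z = Σ r_i the total number of 1s. Each pair of columns can share at most one row with both entries 1 (else a 2×2 all-ones block appears), so Σ_i C(r_i, 2) ≤ C(126, 2) = 7875. By convexity Σ_i C(r_i, 2) ≥ 12·C(z/12, 2) = z(z − 12)/(2·12), giving z² − 12z − 12·126·125 ≤ 0 and hence z ≤ (1/2)[12 + √(144 + 4·189000)] = (1/2)[12 + √756144] ≈ (1/2)(12 + 869.5654) = 440.7827.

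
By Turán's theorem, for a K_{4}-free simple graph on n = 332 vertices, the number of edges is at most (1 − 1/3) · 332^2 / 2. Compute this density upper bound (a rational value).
Turán density bound = (2/3) · 332^2/2 = 110224/3 ≈ 36741.3333

Turán's theorem: ex(n, K_{r+1}) is achieved by the complete r-partite Turán graph T(n, r) with parts as balanced as possible, and is at most (1 − 1/r) · n^2/2. For r = 3, n = 332: the density bound is (2/3) · 110224/2 = 110224/3 ≈ 36741.3333. The integer-valued extremum is e(T(332, 3)) = 36741, which is strictly less than the density bound 110224/3 since 3 ∤ 332 (the parts of T(332, 3) cannot all be equal).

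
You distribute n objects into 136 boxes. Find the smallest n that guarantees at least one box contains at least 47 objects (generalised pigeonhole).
n = (47 − 1)·136 + 1 = 6257

By the generalised pigeonhole principle, to guarantee some box contains ≥ r objects we need more than (r − 1) · k objects total. Threshold: n = (r − 1) · k + 1. With r = 47 and k = 136: n = 46 · 136 + 1 = 6256 + 1 = 6257. For n = 6256 = 46 · 136, we can put exactly 46 objects in every box, avoiding 47 in any single one — so 6257 is tight.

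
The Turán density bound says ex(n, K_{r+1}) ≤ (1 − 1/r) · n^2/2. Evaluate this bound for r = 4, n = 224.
Turán density bound = (3/4) · 224^2/2 = 18816

Turán's theorem: ex(n, K_{r+1}) is achieved by the complete r-partite Turán graph T(n, r) with parts as balanced as possible, and is at most (1 − 1/r) · n^2/2. For r = 4, n = 224: the density bound is (3/4) · 50176/2 = 18816. Since 4 ∣ 224, the Turán graph T(224, 4) has parts of equal size 56, and its edge count e(T(224, 4)) = 18816 attains the density bound exactly.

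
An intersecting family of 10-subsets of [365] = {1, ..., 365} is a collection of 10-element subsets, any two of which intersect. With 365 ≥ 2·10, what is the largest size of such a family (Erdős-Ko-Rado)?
max |F| = C(364, 9) = 279807233988854572

Erdős-Ko-Rado (1961): when n ≥ 2k, max |F| = C(n−1, k−1). The bound is attained by the star {A : i ∈ A} for any fixed i ∈ [n]. Here C(365−1, 10−1) = C(364, 9) = 279807233988854572.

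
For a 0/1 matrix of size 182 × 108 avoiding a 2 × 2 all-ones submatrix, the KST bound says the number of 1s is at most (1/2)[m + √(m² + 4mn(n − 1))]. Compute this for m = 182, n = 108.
z(182, 108; 2, 2) ≤ (1/2)[182 + √(182² + 4·182·108·107)] = (1/2)[182 + √8445892] = 1544.0908

Kővári–Sós–Turán: let r_1, ..., r_182 be the row sums and z = Σ r_i the total number of 1s. Each pair of columns can share at most one row with both entries 1 (else a 2×2 all-ones block appears), so Σ_i C(r_i, 2) ≤ C(108, 2) = 5778. By convexity Σ_i C(r_i, 2) ≥ 182·C(z/182, 2) = z(z − 182)/(2·182), giving z² − 182z − 182·108·107 ≤ 0 and hence z ≤ (1/2)[182 + √(33124 + 4·2103192)] = (1/2)[182 + √8445892] ≈ (1/2)(182 + 2906.1817) = 1544.0908.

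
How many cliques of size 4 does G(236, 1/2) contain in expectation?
E[# K_4] = C(236, 4) · (1/2)^C(4, 2) = 125991255 / 2^6 = 1968613.359375

For each 4-subset S of vertices (there are C(236, 4) = 125991255 such S), let X_S = 1 if S induces a K_4 (all C(4, 2) = 6 edges present). Then P(X_S = 1) = (1/2)^6 = 1/64. By linearity of expectation, E[# K_4] = C(236, 4) · (1/2)^6 = 125991255 / 64 = 1968613.359375.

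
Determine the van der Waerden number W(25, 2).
W(25, 2) = 25 + 1 = 26

A 2-term AP is any pair of integers, so a monochromatic 2-AP exists iff some colour is used at least twice. With 25 colours, the colouring i ↦ i on {1, ..., 25} uses each colour once, avoiding any monochromatic pair, so W(25, 2) > 25. For {1, ..., 26}, pigeonhole forces two integers of the same colour, which form a monochromatic 2-AP. Hence W(25, 2) = 26.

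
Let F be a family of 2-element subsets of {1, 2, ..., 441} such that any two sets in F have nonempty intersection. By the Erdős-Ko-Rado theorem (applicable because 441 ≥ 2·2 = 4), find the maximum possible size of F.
max |F| = C(440, 1) = 440

Erdős-Ko-Rado (1961): when n ≥ 2k, max |F| = C(n−1, k−1). The bound is attained by the star {A : i ∈ A} for any fixed i ∈ [n]. Here C(441−1, 2−1) = C(440, 1) = 440.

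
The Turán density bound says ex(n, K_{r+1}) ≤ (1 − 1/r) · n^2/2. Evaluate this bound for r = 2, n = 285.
Turán density bound = (1/2) · 285^2/2 = 81225/4 ≈ 20306.25

Turán's theorem: ex(n, K_{r+1}) is achieved by the complete r-partite Turán graph T(n, r) with parts as balanced as possible, and is at most (1 − 1/r) · n^2/2. For r = 2, n = 285: the density bound is (1/2) · 81225/2 = 81225/4 ≈ 20306.25. The integer-valued extremum is e(T(285, 2)) = 20306, which is strictly less than the density bound 81225/4 since 2 ∤ 285 (the parts of T(285, 2) cannot all be equal).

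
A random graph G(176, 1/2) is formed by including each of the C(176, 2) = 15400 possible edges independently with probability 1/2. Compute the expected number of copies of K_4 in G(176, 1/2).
E[# K_4] = C(176, 4) · (1/2)^C(4, 2) = 38630900 / 2^6 = 9657725/16 = 603607.8125

For each 4-subset S of vertices (there are C(176, 4) = 38630900 such S), let X_S = 1 if S induces a K_4 (all C(4, 2) = 6 edges present). Then P(X_S = 1) = (1/2)^6 = 1/64. By linearity of expectation, E[# K_4] = C(176, 4) · (1/2)^6 = 38630900 / 64 = 9657725/16 = 603607.8125.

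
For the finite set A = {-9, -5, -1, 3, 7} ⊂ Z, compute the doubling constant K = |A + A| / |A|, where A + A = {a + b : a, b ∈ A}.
K = |A + A| / |A| = 9/5

Enumerate A + A = {a + b : a, b ∈ A}. With |A| = 5, there are |A|^2 = 25 ordered sum pairs; collecting distinct values, A + A = {-18, -14, -10, -6, -2, 2, 6, 10, 14}, so |A + A| = 9. Thus K = 9/5. Here |A + A| = 2|A| − 1 = 9, the minimum possible — so K = 9/5 is minimal, which holds iff A is an arithmetic progression.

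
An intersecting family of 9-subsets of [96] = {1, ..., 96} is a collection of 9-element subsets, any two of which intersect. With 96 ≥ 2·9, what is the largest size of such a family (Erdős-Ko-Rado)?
max |F| = C(95, 8) = 121550931645

Erdős-Ko-Rado (1961): when n ≥ 2k, max |F| = C(n−1, k−1). The bound is attained by the star {A : i ∈ A} for any fixed i ∈ [n]. Here C(96−1, 9−1) = C(95, 8) = 121550931645.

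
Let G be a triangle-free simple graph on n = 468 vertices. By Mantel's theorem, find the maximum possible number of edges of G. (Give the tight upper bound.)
ex(468, K_3) = ⌊468^2/4⌋ = 54756

Mantel (1907): a triangle-free graph on n vertices has at most ⌊n^2/4⌋ edges, with equality for the complete bipartite graph K_{⌊n/2⌋, ⌈n/2⌉}. For n = 468: ⌊468^2/4⌋ = ⌊219024/4⌋ = 54756. The extremal graph is K_{234, 234}, which has 234·234 = 54756 edges.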